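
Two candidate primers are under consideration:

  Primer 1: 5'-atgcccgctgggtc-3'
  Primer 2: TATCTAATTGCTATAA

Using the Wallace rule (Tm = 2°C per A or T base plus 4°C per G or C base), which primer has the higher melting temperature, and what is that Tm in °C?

Primer 1: A+T=4, G+C=10 → Tm = 2(4)+4(10) = 48°C
Primer 2: A+T=13, G+C=3 → Tm = 2(13)+4(3) = 38°C
48°C vs 38°C → primer 1 is higher.

Primer 1, 48°C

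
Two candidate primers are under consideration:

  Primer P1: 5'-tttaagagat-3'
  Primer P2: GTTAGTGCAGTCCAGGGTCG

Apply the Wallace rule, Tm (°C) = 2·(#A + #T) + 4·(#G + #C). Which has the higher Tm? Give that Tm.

Primer P2, 64°C

Primer P1: A+T=8, G+C=2 → Tm = 2(8)+4(2) = 24°C
Primer P2: A+T=8, G+C=12 → Tm = 2(8)+4(12) = 64°C
24°C vs 64°C → primer P2 is higher.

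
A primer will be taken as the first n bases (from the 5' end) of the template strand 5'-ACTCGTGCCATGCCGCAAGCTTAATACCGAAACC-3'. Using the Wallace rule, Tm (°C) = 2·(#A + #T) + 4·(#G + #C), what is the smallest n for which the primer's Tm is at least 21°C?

n = 7

First 6 bases: ACTCGT → Tm = 18°C (< 21°C)
First 7 bases: ACTCGTG → Tm = 22°C (≥ 21°C)
Each additional base adds 2°C (A/T) or 4°C (G/C), so Tm is non-decreasing in n; n = 7 is the first length to reach 21°C.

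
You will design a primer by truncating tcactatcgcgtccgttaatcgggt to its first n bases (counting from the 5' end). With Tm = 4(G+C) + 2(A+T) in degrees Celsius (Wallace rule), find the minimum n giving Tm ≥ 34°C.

First 10 bases: TCACTATCGC → Tm = 30°C (< 34°C)
First 11 bases: TCACTATCGCG → Tm = 34°C (≥ 34°C)
Since every base adds ≥2°C, Tm only increases with n, so the threshold is first crossed at n = 11.

n = 11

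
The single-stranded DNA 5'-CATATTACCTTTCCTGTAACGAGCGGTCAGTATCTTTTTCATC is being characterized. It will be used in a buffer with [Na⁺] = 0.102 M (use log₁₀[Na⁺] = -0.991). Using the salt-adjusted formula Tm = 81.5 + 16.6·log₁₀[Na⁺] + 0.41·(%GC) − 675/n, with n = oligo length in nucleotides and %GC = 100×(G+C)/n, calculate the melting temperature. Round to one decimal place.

65.6°C

Length n = 43. Base counts: T=17, G=6, C=11, A=9
G+C = 17, so %GC = 17/43 × 100 = 39.535%
Salt term: 16.6 × (-0.991) = -16.451
GC term: 0.41 × 39.535 = 16.209; length term: −675/43 = −15.698
Tm = 81.5 + (-16.451) + 16.209 − 15.698 = 65.56 → 65.6°C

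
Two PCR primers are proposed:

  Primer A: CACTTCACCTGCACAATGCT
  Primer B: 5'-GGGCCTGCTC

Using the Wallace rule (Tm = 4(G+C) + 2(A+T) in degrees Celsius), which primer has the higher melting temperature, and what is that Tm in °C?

Primer A: A+T=10, G+C=10 → Tm = 2(10)+4(10) = 60°C
Primer B: A+T=2, G+C=8 → Tm = 2(2)+4(8) = 36°C
60°C vs 36°C → primer A is higher.

Primer A, 60°C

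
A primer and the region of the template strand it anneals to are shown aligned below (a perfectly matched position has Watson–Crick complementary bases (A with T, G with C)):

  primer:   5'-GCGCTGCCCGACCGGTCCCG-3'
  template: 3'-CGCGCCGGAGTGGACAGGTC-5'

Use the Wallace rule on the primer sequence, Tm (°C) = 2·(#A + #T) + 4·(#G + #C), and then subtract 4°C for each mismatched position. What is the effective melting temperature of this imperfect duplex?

Primer base counts: A=1, T=2, G=7, C=10 → A+T=3, G+C=17
Perfect-match Tm = 2(3) + 4(17) = 6 + 68 = 74°C
Mismatches (positions where the bases are not complementary): 5 (at positions 5, 9, 10, 14, 19)
Effective Tm = 74 − 5×4 = 74 − 20 = 54°C

54°C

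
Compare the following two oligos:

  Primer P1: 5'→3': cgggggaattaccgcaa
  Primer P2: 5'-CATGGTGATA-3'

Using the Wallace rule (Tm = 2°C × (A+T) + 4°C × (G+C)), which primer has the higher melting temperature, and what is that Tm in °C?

Primer P1: A+T=7, G+C=10 → Tm = 2(7)+4(10) = 54°C
Primer P2: A+T=6, G+C=4 → Tm = 2(6)+4(4) = 28°C
54°C vs 28°C → primer P1 is higher.

Primer P1, 54°C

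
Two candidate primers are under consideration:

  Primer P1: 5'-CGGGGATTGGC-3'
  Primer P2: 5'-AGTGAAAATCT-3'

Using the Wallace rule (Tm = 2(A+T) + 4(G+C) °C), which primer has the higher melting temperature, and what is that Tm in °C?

Primer P1, 38°C

Primer P1: A+T=3, G+C=8 → Tm = 2(3)+4(8) = 38°C
Primer P2: A+T=8, G+C=3 → Tm = 2(8)+4(3) = 28°C
38°C vs 28°C → primer P1 is higher.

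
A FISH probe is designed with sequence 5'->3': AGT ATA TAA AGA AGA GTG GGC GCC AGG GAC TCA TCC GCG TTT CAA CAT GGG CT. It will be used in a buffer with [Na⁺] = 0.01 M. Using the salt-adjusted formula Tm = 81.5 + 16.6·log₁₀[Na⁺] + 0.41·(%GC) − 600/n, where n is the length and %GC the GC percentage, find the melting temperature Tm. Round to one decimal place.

57.9°C

Length n = 53. Scanning the sequence gives T=11, A=15, G=16, C=11.
G+C = 27, so %GC = 27/53 × 100 = 50.943%
Salt term: 16.6 × (-2) = -33.2
GC term: 0.41 × 50.943 = 20.887; length term: −600/53 = −11.321
Tm = 81.5 + (-33.2) + 20.887 − 11.321 = 57.866 → 57.9°C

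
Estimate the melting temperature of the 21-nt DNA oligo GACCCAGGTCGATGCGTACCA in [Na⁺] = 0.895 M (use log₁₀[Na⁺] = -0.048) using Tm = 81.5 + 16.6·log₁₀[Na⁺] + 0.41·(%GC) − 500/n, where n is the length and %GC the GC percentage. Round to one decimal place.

Length n = 21. Counting bases: A=5, T=3, C=7, G=6
G+C = 13, so %GC = 13/21 × 100 = 61.905%
Salt term: 16.6 × (-0.048) = -0.797
GC term: 0.41 × 61.905 = 25.381; length term: −500/21 = −23.81
Tm = 81.5 + (-0.797) + 25.381 − 23.81 = 82.274 → 82.3°C

82.3°C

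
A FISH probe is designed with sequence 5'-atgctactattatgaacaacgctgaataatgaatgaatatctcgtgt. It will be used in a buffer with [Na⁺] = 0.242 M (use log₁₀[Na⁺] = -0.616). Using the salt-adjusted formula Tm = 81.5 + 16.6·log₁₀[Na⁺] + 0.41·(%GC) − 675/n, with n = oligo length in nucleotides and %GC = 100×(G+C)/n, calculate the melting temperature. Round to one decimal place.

70.0°C

Length n = 47. Scanning the sequence gives G=8, C=7, A=17, T=15.
G+C = 15, so %GC = 15/47 × 100 = 31.915%
Salt term: 16.6 × (-0.616) = -10.226
GC term: 0.41 × 31.915 = 13.085; length term: −675/47 = −14.362
Tm = 81.5 + (-10.226) + 13.085 − 14.362 = 69.997 → 70.0°C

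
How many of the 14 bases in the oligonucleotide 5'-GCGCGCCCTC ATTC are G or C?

10

A=1, G=3, C=7, T=3
Total G or C: 3 + 7 = 10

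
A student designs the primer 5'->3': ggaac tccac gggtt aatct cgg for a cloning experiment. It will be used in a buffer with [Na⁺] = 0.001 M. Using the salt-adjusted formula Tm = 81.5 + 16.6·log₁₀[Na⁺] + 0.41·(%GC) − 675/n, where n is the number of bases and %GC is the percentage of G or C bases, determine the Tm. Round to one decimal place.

Length n = 23. Base counts: C=6, G=7, T=5, A=5
G+C = 13, so %GC = 13/23 × 100 = 56.522%
Salt term: 16.6 × (-3) = -49.8
GC term: 0.41 × 56.522 = 23.174; length term: −675/23 = −29.348
Tm = 81.5 + (-49.8) + 23.174 − 29.348 = 25.526 → 25.5°C

25.5°C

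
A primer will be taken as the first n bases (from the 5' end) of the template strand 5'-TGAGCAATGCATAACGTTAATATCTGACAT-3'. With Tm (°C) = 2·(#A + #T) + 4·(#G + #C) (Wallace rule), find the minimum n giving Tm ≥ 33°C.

First 11 bases: TGAGCAATGCA → Tm = 32°C (< 33°C)
First 12 bases: TGAGCAATGCAT → Tm = 34°C (≥ 33°C)
Since every base adds ≥2°C, Tm only increases with n, so the threshold is first crossed at n = 12.

n = 12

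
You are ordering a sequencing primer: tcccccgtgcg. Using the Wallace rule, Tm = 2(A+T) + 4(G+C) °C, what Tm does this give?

40°C

Scanning the sequence gives G=3, T=2, C=6, A=0.
A+T = 2, G+C = 9
Tm = 4·9 + 2·2 = 36 + 4 = 40°C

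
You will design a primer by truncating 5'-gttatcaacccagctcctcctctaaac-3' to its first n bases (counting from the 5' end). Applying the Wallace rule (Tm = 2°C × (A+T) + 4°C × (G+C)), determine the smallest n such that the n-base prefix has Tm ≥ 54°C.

n = 18

First 17 bases: GTTATCAACCCAGCTCC → Tm = 52°C (< 54°C)
First 18 bases: GTTATCAACCCAGCTCCT → Tm = 54°C (≥ 54°C)
Since every base adds ≥2°C, Tm only increases with n, so the threshold is first crossed at n = 18.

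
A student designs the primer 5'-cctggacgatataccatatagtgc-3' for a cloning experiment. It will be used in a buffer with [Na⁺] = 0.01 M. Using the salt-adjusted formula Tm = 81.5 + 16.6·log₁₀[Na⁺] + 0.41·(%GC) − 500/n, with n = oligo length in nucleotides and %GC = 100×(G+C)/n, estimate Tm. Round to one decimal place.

Length n = 24. Counting bases: A=7, C=6, G=5, T=6
G+C = 11, so %GC = 11/24 × 100 = 45.833%
Salt term: 16.6 × (-2) = -33.2
GC term: 0.41 × 45.833 = 18.792; length term: −500/24 = −20.833
Tm = 81.5 + (-33.2) + 18.792 − 20.833 = 46.259 → 46.3°C

46.3°C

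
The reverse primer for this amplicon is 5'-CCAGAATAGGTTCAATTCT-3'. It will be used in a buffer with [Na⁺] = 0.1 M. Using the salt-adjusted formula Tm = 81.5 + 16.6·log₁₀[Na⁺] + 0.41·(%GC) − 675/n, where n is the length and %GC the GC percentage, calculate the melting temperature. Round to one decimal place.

44.5°C

Length n = 19. C=4, A=6, G=3, T=6
G+C = 7, so %GC = 7/19 × 100 = 36.842%
Salt term: 16.6 × (-1) = -16.6
GC term: 0.41 × 36.842 = 15.105; length term: −675/19 = −35.526
Tm = 81.5 + (-16.6) + 15.105 − 35.526 = 44.479 → 44.5°C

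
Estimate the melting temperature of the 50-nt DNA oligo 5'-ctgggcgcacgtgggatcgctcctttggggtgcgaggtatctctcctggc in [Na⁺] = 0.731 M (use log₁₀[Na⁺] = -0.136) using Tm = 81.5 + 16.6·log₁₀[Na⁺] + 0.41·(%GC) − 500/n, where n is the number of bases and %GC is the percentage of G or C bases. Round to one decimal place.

Length n = 50. Base counts: T=13, C=14, G=19, A=4
G+C = 33, so %GC = 33/50 × 100 = 66%
Salt term: 16.6 × (-0.136) = -2.258
GC term: 0.41 × 66 = 27.06; length term: −500/50 = −10
Tm = 81.5 + (-2.258) + 27.06 − 10 = 96.302 → 96.3°C

96.3°C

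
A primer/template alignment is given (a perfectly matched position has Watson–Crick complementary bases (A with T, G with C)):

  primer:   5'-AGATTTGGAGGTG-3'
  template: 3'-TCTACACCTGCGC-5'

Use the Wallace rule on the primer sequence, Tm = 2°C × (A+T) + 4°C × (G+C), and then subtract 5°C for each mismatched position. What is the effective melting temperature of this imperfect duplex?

Primer base counts: A=3, T=4, G=6, C=0 → A+T=7, G+C=6
Perfect-match Tm = 2(7) + 4(6) = 14 + 24 = 38°C
Mismatches (positions where the bases are not complementary): 3 (at positions 5, 10, 12)
Effective Tm = 38 − 3×5 = 38 − 15 = 23°C

23°C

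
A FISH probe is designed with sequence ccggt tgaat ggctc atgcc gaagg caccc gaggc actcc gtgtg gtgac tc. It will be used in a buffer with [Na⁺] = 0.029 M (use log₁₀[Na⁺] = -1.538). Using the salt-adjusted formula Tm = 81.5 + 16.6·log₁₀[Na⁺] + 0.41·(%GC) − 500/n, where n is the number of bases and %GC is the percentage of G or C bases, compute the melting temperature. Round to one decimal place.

72.4°C

Length n = 52. T=10, C=16, G=17, A=9
G+C = 33, so %GC = 33/52 × 100 = 63.462%
Salt term: 16.6 × (-1.538) = -25.531
GC term: 0.41 × 63.462 = 26.019; length term: −500/52 = −9.615
Tm = 81.5 + (-25.531) + 26.019 − 9.615 = 72.373 → 72.4°C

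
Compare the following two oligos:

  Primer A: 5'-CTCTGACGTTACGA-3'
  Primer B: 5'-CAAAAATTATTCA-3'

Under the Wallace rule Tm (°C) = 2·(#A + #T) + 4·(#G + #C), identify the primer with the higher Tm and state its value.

Primer A, 42°C

Primer A: A+T=7, G+C=7 → Tm = 2(7)+4(7) = 42°C
Primer B: A+T=11, G+C=2 → Tm = 2(11)+4(2) = 30°C
42°C vs 30°C → primer A is higher.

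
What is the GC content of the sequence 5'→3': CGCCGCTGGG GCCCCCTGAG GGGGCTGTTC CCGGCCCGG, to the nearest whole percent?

Scanning the sequence gives T=5, G=17, A=1, C=16.
G+C = 17 + 16 = 33 out of 39 bases
%GC = 33/39 × 100 = 84.62% ≈ 85%

85%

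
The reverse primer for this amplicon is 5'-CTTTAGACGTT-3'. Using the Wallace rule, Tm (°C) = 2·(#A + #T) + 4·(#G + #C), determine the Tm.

30°C

G=2, A=2, C=2, T=5
A+T = 7, G+C = 4
Tm = 4·4 + 2·7 = 16 + 14 = 30°C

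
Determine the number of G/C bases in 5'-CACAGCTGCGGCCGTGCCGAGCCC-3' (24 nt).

Base counts: C=11, T=2, G=8, A=3
Total G or C: 8 + 11 = 19

19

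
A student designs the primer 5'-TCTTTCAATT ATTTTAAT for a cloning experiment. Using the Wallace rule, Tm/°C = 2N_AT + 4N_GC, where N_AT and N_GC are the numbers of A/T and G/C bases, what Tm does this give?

40°C

Scanning the sequence gives G=0, T=11, C=2, A=5.
A+T = 16, G+C = 2
Tm = 2×16 + 4×2 = 40°C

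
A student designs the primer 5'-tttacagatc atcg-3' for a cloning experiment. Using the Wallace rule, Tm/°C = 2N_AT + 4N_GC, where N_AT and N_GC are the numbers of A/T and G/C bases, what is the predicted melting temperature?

Base counts: A=4, G=2, C=3, T=5
So N_AT = 9 and N_GC = 5.
Tm = 4·5 + 2·9 = 20 + 18 = 38°C

38°C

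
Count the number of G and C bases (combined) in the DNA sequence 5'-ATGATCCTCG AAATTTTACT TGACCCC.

C=8, T=9, G=3, A=7
G+C = 3 + 8 = 11

11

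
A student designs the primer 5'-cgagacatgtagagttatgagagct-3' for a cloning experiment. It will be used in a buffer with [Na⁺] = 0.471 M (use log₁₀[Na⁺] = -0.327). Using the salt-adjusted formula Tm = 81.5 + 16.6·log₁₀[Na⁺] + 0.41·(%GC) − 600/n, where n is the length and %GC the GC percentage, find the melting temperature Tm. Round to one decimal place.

70.1°C

Length n = 25. Base counts: A=8, C=3, G=8, T=6
G+C = 11, so %GC = 11/25 × 100 = 44%
Salt term: 16.6 × (-0.327) = -5.428
GC term: 0.41 × 44 = 18.04; length term: −600/25 = −24
Tm = 81.5 + (-5.428) + 18.04 − 24 = 70.112 → 70.1°C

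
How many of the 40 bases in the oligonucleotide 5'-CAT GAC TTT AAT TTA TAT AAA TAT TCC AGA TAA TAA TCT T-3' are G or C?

Counting bases: T=17, A=16, C=5, G=2
Total G or C: 2 + 5 = 7

7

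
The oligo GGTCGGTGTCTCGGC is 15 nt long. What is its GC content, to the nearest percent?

73%

Counting bases: T=4, G=7, A=0, C=4
G+C = 7 + 4 = 11 out of 15 bases
%GC = 11/15 × 100 = 73.33% ≈ 73%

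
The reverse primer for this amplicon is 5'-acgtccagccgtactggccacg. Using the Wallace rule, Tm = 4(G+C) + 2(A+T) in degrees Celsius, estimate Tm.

Base counts: T=3, G=6, A=4, C=9
A+T = 7, G+C = 15
Tm = 2(7) + 4(15) = 14 + 60 = 74°C

74°C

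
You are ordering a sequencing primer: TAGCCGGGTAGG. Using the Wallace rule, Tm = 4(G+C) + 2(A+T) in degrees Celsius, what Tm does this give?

40°C

T=2, A=2, C=2, G=6
AT pairs contribute 4, GC pairs contribute 8.
Tm = 4·8 + 2·4 = 32 + 8 = 40°C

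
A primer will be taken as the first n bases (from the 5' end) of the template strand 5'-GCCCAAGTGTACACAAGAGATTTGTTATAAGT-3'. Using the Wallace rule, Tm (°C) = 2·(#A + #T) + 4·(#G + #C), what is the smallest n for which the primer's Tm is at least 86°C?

n = 31

First 30 bases: GCCCAAGTGTACACAAGAGATTTGTTATAA → Tm = 82°C (< 86°C)
First 31 bases: GCCCAAGTGTACACAAGAGATTTGTTATAAG → Tm = 86°C (≥ 86°C)
Since every base adds ≥2°C, Tm only increases with n, so the threshold is first crossed at n = 31.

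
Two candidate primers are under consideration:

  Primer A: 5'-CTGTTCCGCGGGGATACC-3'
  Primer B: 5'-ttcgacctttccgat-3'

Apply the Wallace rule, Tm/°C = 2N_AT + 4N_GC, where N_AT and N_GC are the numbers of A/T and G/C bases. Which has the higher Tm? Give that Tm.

Primer A: A+T=6, G+C=12 → Tm = 2(6)+4(12) = 60°C
Primer B: A+T=8, G+C=7 → Tm = 2(8)+4(7) = 44°C
60°C vs 44°C → primer A is higher.

Primer A, 60°C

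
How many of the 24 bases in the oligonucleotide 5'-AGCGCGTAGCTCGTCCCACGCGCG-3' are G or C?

18

Counting bases: T=3, A=3, G=8, C=10
G+C = 8 + 10 = 18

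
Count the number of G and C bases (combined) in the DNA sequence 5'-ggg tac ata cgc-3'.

7

Scanning the sequence gives T=2, C=3, G=4, A=3.
Total G or C: 4 + 3 = 7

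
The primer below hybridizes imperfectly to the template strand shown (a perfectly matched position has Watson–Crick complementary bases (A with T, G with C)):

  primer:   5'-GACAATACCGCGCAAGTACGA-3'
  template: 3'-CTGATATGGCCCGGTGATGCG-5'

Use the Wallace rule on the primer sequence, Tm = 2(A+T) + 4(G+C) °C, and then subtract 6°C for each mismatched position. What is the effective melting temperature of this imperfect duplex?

Primer base counts: A=8, T=2, G=5, C=6 → A+T=10, G+C=11
Perfect-match Tm = 2(10) + 4(11) = 20 + 44 = 64°C
Mismatches (positions where the bases are not complementary): 5 (at positions 4, 11, 14, 16, 21)
Effective Tm = 64 − 5×6 = 64 − 30 = 34°C

34°C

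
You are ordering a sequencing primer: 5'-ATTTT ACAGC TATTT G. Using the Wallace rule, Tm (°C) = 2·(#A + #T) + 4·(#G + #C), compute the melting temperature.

40°C

Scanning the sequence gives G=2, C=2, A=4, T=8.
A+T = 12, G+C = 4
Tm = 4·4 + 2·12 = 16 + 24 = 40°C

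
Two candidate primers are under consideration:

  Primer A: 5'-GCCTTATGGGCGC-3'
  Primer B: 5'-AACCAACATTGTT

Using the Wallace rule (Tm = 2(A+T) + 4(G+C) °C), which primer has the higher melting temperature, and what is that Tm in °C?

Primer A: A+T=4, G+C=9 → Tm = 2(4)+4(9) = 44°C
Primer B: A+T=9, G+C=4 → Tm = 2(9)+4(4) = 34°C
44°C vs 34°C → primer A is higher.

Primer A, 44°C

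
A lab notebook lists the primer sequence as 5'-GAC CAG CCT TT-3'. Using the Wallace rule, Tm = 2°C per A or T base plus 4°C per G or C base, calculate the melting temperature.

Base counts: C=4, T=3, G=2, A=2
A+T = 5, G+C = 6
Tm = 2(5) + 4(6) = 10 + 24 = 34°C

34°C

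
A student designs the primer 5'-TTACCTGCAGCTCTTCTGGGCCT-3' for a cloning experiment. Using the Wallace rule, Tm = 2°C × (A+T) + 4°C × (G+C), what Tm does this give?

Base counts: G=5, T=8, A=2, C=8
So N_AT = 10 and N_GC = 13.
Tm = 2×10 + 4×13 = 72°C

72°C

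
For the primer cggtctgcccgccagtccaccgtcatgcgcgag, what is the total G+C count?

24

Counting bases: A=4, C=14, T=5, G=10
Total G or C: 10 + 14 = 24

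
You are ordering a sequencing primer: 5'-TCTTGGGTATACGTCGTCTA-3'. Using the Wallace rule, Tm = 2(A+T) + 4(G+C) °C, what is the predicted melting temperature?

58°C

Scanning the sequence gives C=4, A=3, G=5, T=8.
So N_AT = 11 and N_GC = 9.
Tm = 2×11 + 4×9 = 58°C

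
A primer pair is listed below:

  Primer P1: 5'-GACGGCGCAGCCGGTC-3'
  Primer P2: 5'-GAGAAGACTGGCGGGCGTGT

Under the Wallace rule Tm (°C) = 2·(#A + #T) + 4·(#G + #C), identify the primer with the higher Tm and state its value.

Primer P1: A+T=3, G+C=13 → Tm = 2(3)+4(13) = 58°C
Primer P2: A+T=7, G+C=13 → Tm = 2(7)+4(13) = 66°C
58°C vs 66°C → primer P2 is higher.

Primer P2, 66°C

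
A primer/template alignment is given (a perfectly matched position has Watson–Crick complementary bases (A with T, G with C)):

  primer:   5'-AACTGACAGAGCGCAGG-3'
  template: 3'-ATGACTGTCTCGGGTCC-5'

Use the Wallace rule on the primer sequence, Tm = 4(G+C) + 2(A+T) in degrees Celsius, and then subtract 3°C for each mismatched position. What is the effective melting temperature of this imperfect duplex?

Primer base counts: A=6, T=1, G=6, C=4 → A+T=7, G+C=10
Perfect-match Tm = 2(7) + 4(10) = 14 + 40 = 54°C
Mismatches (positions where the bases are not complementary): 2 (at positions 1, 13)
Effective Tm = 54 − 2×3 = 54 − 6 = 48°C

48°C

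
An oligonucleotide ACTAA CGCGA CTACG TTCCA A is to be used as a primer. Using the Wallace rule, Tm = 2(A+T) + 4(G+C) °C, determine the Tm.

T=4, C=7, G=3, A=7
AT pairs contribute 11, GC pairs contribute 10.
Tm = 2(11) + 4(10) = 22 + 40 = 62°C

62°C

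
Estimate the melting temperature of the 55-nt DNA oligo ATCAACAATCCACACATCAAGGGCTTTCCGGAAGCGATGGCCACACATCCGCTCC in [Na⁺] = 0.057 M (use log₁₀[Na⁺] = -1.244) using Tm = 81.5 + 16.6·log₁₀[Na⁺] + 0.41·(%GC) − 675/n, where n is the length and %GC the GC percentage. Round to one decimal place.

Length n = 55. Scanning the sequence gives G=10, T=9, C=20, A=16.
G+C = 30, so %GC = 30/55 × 100 = 54.545%
Salt term: 16.6 × (-1.244) = -20.65
GC term: 0.41 × 54.545 = 22.363; length term: −675/55 = −12.273
Tm = 81.5 + (-20.65) + 22.363 − 12.273 = 70.94 → 70.9°C

70.9°C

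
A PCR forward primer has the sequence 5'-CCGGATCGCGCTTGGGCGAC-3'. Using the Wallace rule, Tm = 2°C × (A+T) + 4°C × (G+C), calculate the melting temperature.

Scanning the sequence gives A=2, C=7, G=8, T=3.
A+T = 5, G+C = 15
Tm = 4·15 + 2·5 = 60 + 10 = 70°C

70°C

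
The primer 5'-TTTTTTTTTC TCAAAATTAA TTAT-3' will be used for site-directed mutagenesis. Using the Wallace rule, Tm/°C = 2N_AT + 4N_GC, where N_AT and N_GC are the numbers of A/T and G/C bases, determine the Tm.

Scanning the sequence gives A=7, G=0, T=15, C=2.
AT pairs contribute 22, GC pairs contribute 2.
Tm = 2(22) + 4(2) = 44 + 8 = 52°C

52°C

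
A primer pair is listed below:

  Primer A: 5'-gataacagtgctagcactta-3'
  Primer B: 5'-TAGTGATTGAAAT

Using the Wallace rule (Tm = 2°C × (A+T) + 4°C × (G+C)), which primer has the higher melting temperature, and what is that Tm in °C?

Primer A, 56°C

Primer A: A+T=12, G+C=8 → Tm = 2(12)+4(8) = 56°C
Primer B: A+T=10, G+C=3 → Tm = 2(10)+4(3) = 32°C
56°C vs 32°C → primer A is higher.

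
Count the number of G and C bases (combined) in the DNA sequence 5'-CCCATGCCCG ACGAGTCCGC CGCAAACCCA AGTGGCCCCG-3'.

Base counts: T=3, C=19, G=10, A=8
Total G or C: 10 + 19 = 29

29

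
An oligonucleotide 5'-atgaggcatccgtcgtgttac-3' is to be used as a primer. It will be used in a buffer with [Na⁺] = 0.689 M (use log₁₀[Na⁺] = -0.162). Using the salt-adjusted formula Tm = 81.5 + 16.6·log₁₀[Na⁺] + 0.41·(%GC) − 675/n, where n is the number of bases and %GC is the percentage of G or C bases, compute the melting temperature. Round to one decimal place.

68.1°C

Length n = 21. Base counts: C=5, G=6, T=6, A=4
G+C = 11, so %GC = 11/21 × 100 = 52.381%
Salt term: 16.6 × (-0.162) = -2.689
GC term: 0.41 × 52.381 = 21.476; length term: −675/21 = −32.143
Tm = 81.5 + (-2.689) + 21.476 − 32.143 = 68.144 → 68.1°C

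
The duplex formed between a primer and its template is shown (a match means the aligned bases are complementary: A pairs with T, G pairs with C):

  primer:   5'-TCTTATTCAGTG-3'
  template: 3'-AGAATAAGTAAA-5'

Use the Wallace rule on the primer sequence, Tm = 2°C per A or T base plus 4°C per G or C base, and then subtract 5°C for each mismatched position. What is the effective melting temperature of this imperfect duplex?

Primer base counts: A=2, T=6, G=2, C=2 → A+T=8, G+C=4
Perfect-match Tm = 2(8) + 4(4) = 16 + 16 = 32°C
Mismatches (positions where the bases are not complementary): 2 (at positions 10, 12)
Effective Tm = 32 − 2×5 = 32 − 10 = 22°C

22°C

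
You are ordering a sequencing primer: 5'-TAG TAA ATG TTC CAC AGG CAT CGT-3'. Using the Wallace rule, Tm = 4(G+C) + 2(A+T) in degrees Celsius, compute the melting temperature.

Scanning the sequence gives A=7, C=5, T=7, G=5.
AT pairs contribute 14, GC pairs contribute 10.
Tm = 4·10 + 2·14 = 40 + 28 = 68°C

68°C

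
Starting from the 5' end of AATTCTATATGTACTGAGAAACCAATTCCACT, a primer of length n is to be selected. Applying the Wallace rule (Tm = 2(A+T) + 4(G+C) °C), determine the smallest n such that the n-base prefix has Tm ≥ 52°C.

n = 21

First 20 bases: AATTCTATATGTACTGAGAA → Tm = 50°C (< 52°C)
First 21 bases: AATTCTATATGTACTGAGAAA → Tm = 52°C (≥ 52°C)
Since every base adds ≥2°C, Tm only increases with n, so the threshold is first crossed at n = 21.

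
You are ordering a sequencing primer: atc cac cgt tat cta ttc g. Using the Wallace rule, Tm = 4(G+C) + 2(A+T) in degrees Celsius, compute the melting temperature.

54°C

Base counts: C=6, A=4, T=7, G=2
AT pairs contribute 11, GC pairs contribute 8.
Tm = 2(11) + 4(8) = 22 + 32 = 54°C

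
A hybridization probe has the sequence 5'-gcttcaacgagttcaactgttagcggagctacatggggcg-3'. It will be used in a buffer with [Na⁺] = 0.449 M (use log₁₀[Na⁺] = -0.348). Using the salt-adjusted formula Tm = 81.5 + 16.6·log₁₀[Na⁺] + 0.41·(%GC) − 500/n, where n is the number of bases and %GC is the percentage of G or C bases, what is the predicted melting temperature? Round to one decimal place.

85.8°C

Length n = 40. A=9, C=9, T=9, G=13
G+C = 22, so %GC = 22/40 × 100 = 55%
Salt term: 16.6 × (-0.348) = -5.777
GC term: 0.41 × 55 = 22.55; length term: −500/40 = −12.5
Tm = 81.5 + (-5.777) + 22.55 − 12.5 = 85.773 → 85.8°C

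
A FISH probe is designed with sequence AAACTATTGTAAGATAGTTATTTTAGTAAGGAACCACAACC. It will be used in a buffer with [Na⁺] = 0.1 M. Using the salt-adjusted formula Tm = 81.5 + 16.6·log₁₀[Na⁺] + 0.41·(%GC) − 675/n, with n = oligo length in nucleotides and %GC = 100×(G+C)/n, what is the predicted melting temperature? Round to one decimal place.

60.4°C

Length n = 41. Counting bases: C=6, G=6, A=17, T=12
G+C = 12, so %GC = 12/41 × 100 = 29.268%
Salt term: 16.6 × (-1) = -16.6
GC term: 0.41 × 29.268 = 12; length term: −675/41 = −16.463
Tm = 81.5 + (-16.6) + 12 − 16.463 = 60.437 → 60.4°C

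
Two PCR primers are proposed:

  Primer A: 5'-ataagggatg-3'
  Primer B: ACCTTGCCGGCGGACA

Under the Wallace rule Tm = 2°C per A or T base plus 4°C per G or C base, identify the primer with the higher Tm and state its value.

Primer B, 54°C

Primer A: A+T=6, G+C=4 → Tm = 2(6)+4(4) = 28°C
Primer B: A+T=5, G+C=11 → Tm = 2(5)+4(11) = 54°C
28°C vs 54°C → primer B is higher.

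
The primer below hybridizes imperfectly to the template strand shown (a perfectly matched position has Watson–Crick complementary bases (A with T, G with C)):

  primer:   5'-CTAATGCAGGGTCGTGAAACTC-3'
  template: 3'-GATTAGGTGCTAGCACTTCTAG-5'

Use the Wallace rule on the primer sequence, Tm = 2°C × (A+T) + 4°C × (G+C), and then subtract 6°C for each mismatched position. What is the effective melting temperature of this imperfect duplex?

36°C

Primer base counts: A=6, T=5, G=6, C=5 → A+T=11, G+C=11
Perfect-match Tm = 2(11) + 4(11) = 22 + 44 = 66°C
Mismatches (positions where the bases are not complementary): 5 (at positions 6, 9, 11, 19, 20)
Effective Tm = 66 − 5×6 = 66 − 30 = 36°C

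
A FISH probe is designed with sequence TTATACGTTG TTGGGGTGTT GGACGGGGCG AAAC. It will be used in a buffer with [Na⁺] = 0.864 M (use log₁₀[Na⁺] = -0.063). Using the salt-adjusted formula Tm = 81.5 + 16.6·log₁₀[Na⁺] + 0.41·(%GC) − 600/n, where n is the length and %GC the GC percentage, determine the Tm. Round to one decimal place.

Length n = 34. Counting bases: T=10, A=6, C=4, G=14
G+C = 18, so %GC = 18/34 × 100 = 52.941%
Salt term: 16.6 × (-0.063) = -1.046
GC term: 0.41 × 52.941 = 21.706; length term: −600/34 = −17.647
Tm = 81.5 + (-1.046) + 21.706 − 17.647 = 84.513 → 84.5°C

84.5°C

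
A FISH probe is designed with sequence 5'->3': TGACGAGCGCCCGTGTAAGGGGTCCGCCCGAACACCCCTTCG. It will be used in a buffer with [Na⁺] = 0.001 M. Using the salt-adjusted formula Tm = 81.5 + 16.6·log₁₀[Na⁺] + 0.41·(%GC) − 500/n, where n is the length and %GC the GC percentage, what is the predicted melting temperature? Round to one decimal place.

Length n = 42. Counting bases: A=7, T=6, G=13, C=16
G+C = 29, so %GC = 29/42 × 100 = 69.048%
Salt term: 16.6 × (-3) = -49.8
GC term: 0.41 × 69.048 = 28.31; length term: −500/42 = −11.905
Tm = 81.5 + (-49.8) + 28.31 − 11.905 = 48.105 → 48.1°C

48.1°C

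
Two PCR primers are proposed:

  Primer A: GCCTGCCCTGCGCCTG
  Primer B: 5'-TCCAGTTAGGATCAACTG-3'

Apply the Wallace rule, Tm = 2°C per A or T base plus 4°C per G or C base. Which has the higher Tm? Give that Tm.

Primer A: A+T=3, G+C=13 → Tm = 2(3)+4(13) = 58°C
Primer B: A+T=10, G+C=8 → Tm = 2(10)+4(8) = 52°C
58°C vs 52°C → primer A is higher.

Primer A, 58°C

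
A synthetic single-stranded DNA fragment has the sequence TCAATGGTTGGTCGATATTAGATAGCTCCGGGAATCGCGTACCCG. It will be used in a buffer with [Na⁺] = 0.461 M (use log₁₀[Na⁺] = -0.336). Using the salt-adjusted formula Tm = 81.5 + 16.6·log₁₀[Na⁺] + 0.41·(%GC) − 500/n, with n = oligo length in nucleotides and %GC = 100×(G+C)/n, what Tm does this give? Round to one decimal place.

Length n = 45. Base counts: T=12, A=10, G=13, C=10
G+C = 23, so %GC = 23/45 × 100 = 51.111%
Salt term: 16.6 × (-0.336) = -5.578
GC term: 0.41 × 51.111 = 20.956; length term: −500/45 = −11.111
Tm = 81.5 + (-5.578) + 20.956 − 11.111 = 85.767 → 85.8°C

85.8°C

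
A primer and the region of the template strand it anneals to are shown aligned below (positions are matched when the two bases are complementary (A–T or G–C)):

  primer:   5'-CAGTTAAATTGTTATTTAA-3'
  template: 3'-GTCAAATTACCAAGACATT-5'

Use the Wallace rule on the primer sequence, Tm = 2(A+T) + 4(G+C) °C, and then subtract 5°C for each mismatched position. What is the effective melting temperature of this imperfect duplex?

24°C

Primer base counts: A=7, T=9, G=2, C=1 → A+T=16, G+C=3
Perfect-match Tm = 2(16) + 4(3) = 32 + 12 = 44°C
Mismatches (positions where the bases are not complementary): 4 (at positions 6, 10, 14, 16)
Effective Tm = 44 − 4×5 = 44 − 20 = 24°C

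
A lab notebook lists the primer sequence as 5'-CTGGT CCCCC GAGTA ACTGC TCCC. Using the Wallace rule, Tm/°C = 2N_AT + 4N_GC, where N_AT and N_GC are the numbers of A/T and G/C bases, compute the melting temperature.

80°C

T=5, C=11, G=5, A=3
AT pairs contribute 8, GC pairs contribute 16.
Tm = 4·16 + 2·8 = 64 + 16 = 80°C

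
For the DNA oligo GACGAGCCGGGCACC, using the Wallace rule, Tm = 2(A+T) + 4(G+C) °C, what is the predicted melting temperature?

54°C

Base counts: T=0, G=6, A=3, C=6
AT pairs contribute 3, GC pairs contribute 12.
Tm = 4·12 + 2·3 = 48 + 6 = 54°C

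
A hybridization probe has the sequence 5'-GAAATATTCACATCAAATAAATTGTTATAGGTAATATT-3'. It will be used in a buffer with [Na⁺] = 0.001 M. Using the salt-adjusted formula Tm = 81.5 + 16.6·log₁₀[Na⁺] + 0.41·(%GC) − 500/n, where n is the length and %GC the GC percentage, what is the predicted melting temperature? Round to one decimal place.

26.1°C

Length n = 38. Counting bases: G=4, T=14, C=3, A=17
G+C = 7, so %GC = 7/38 × 100 = 18.421%
Salt term: 16.6 × (-3) = -49.8
GC term: 0.41 × 18.421 = 7.553; length term: −500/38 = −13.158
Tm = 81.5 + (-49.8) + 7.553 − 13.158 = 26.095 → 26.1°C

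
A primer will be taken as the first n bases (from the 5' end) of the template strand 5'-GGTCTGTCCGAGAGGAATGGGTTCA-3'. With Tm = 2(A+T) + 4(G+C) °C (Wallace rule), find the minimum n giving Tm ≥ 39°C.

First 11 bases: GGTCTGTCCGA → Tm = 36°C (< 39°C)
First 12 bases: GGTCTGTCCGAG → Tm = 40°C (≥ 39°C)
Since every base adds ≥2°C, Tm only increases with n, so the threshold is first crossed at n = 12.

n = 12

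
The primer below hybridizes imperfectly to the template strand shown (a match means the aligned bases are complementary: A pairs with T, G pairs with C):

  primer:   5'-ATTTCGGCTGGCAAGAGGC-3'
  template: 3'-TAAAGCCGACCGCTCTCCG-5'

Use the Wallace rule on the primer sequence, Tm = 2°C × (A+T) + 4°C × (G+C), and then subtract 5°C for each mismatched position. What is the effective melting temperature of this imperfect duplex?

Primer base counts: A=4, T=4, G=7, C=4 → A+T=8, G+C=11
Perfect-match Tm = 2(8) + 4(11) = 16 + 44 = 60°C
Mismatches (positions where the bases are not complementary): 1 (at position 13)
Effective Tm = 60 − 1×5 = 60 − 5 = 55°C

55°C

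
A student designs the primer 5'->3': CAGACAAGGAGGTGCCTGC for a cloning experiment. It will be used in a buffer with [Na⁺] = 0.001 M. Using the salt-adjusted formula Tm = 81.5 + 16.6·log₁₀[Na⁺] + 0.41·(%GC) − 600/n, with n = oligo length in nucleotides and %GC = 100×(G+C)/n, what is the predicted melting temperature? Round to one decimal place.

26.0°C

Length n = 19. Base counts: T=2, A=5, C=5, G=7
G+C = 12, so %GC = 12/19 × 100 = 63.158%
Salt term: 16.6 × (-3) = -49.8
GC term: 0.41 × 63.158 = 25.895; length term: −600/19 = −31.579
Tm = 81.5 + (-49.8) + 25.895 − 31.579 = 26.016 → 26.0°C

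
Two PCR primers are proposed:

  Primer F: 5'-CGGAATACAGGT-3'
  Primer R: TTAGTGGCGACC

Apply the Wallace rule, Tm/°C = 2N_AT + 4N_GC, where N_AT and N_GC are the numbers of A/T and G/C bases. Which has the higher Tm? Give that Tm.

Primer R, 38°C

Primer F: A+T=6, G+C=6 → Tm = 2(6)+4(6) = 36°C
Primer R: A+T=5, G+C=7 → Tm = 2(5)+4(7) = 38°C
36°C vs 38°C → primer R is higher.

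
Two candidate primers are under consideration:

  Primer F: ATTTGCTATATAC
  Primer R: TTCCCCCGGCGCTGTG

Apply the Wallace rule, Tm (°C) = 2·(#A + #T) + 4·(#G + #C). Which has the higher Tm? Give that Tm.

Primer R, 56°C

Primer F: A+T=10, G+C=3 → Tm = 2(10)+4(3) = 32°C
Primer R: A+T=4, G+C=12 → Tm = 2(4)+4(12) = 56°C
32°C vs 56°C → primer R is higher.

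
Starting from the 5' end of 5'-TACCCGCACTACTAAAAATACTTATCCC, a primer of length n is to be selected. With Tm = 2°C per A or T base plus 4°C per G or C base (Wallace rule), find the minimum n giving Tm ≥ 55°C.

n = 21

First 20 bases: TACCCGCACTACTAAAAATA → Tm = 54°C (< 55°C)
First 21 bases: TACCCGCACTACTAAAAATAC → Tm = 58°C (≥ 55°C)
Each additional base adds 2°C (A/T) or 4°C (G/C), so Tm is non-decreasing in n; n = 21 is the first length to reach 55°C.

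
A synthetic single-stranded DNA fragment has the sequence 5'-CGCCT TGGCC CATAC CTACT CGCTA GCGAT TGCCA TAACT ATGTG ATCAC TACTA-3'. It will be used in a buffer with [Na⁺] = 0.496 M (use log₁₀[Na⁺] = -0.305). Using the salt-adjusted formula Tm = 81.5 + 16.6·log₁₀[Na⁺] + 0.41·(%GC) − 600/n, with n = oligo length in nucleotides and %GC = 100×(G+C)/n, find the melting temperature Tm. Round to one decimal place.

85.7°C

Length n = 55. C=18, A=13, T=15, G=9
G+C = 27, so %GC = 27/55 × 100 = 49.091%
Salt term: 16.6 × (-0.305) = -5.063
GC term: 0.41 × 49.091 = 20.127; length term: −600/55 = −10.909
Tm = 81.5 + (-5.063) + 20.127 − 10.909 = 85.655 → 85.7°C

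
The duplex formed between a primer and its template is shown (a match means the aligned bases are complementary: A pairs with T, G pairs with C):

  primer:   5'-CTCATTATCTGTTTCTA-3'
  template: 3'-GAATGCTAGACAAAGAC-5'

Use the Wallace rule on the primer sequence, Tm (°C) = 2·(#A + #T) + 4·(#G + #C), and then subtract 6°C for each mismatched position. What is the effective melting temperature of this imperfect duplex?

20°C

Primer base counts: A=3, T=9, G=1, C=4 → A+T=12, G+C=5
Perfect-match Tm = 2(12) + 4(5) = 24 + 20 = 44°C
Mismatches (positions where the bases are not complementary): 4 (at positions 3, 5, 6, 17)
Effective Tm = 44 − 4×6 = 44 − 24 = 20°C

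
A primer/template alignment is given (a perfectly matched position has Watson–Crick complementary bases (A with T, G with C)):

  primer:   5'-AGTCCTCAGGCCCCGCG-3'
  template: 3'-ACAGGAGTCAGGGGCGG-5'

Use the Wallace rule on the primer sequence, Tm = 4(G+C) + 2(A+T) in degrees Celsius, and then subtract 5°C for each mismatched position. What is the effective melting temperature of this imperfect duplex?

45°C

Primer base counts: A=2, T=2, G=5, C=8 → A+T=4, G+C=13
Perfect-match Tm = 2(4) + 4(13) = 8 + 52 = 60°C
Mismatches (positions where the bases are not complementary): 3 (at positions 1, 10, 17)
Effective Tm = 60 − 3×5 = 60 − 15 = 45°C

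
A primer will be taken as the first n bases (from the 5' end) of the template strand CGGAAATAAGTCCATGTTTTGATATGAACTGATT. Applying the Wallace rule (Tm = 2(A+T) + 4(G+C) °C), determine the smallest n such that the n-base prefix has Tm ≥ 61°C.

n = 23

First 22 bases: CGGAAATAAGTCCATGTTTTGA → Tm = 60°C (< 61°C)
First 23 bases: CGGAAATAAGTCCATGTTTTGAT → Tm = 62°C (≥ 61°C)
Since every base adds ≥2°C, Tm only increases with n, so the threshold is first crossed at n = 23.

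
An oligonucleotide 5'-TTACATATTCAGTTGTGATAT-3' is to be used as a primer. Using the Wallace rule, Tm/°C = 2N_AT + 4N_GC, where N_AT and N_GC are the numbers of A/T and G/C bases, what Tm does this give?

Base counts: A=6, T=10, C=2, G=3
A+T = 16, G+C = 5
Tm = 4·5 + 2·16 = 20 + 32 = 52°C

52°C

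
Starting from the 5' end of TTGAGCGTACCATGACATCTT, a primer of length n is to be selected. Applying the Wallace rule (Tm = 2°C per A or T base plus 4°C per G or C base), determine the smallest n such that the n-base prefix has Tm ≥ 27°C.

First 9 bases: TTGAGCGTA → Tm = 26°C (< 27°C)
First 10 bases: TTGAGCGTAC → Tm = 30°C (≥ 27°C)
Each additional base adds 2°C (A/T) or 4°C (G/C), so Tm is non-decreasing in n; n = 10 is the first length to reach 27°C.

n = 10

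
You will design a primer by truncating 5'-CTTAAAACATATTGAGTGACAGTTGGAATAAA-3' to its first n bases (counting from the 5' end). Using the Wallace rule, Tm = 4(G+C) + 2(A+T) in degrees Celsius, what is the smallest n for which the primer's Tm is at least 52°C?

n = 20

First 19 bases: CTTAAAACATATTGAGTGA → Tm = 48°C (< 52°C)
First 20 bases: CTTAAAACATATTGAGTGAC → Tm = 52°C (≥ 52°C)
Each additional base adds 2°C (A/T) or 4°C (G/C), so Tm is non-decreasing in n; n = 20 is the first length to reach 52°C.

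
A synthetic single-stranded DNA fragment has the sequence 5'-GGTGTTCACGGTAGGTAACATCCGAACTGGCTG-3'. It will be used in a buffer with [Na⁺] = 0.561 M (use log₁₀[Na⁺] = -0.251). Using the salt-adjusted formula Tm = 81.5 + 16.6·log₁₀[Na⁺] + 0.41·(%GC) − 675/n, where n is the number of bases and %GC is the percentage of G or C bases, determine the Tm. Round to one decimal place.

Length n = 33. G=11, A=7, T=8, C=7
G+C = 18, so %GC = 18/33 × 100 = 54.545%
Salt term: 16.6 × (-0.251) = -4.167
GC term: 0.41 × 54.545 = 22.363; length term: −675/33 = −20.455
Tm = 81.5 + (-4.167) + 22.363 − 20.455 = 79.241 → 79.2°C

79.2°C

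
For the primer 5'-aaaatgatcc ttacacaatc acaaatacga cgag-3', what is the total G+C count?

Base counts: G=4, T=6, A=16, C=8
Total G or C: 4 + 8 = 12

12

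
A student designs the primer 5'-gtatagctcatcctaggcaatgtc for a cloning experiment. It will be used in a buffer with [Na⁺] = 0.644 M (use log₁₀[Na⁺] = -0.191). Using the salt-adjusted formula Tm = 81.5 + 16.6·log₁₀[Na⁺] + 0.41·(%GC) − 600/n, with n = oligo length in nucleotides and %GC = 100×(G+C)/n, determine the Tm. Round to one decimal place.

Length n = 24. G=5, T=7, A=6, C=6
G+C = 11, so %GC = 11/24 × 100 = 45.833%
Salt term: 16.6 × (-0.191) = -3.171
GC term: 0.41 × 45.833 = 18.792; length term: −600/24 = −25
Tm = 81.5 + (-3.171) + 18.792 − 25 = 72.121 → 72.1°C

72.1°C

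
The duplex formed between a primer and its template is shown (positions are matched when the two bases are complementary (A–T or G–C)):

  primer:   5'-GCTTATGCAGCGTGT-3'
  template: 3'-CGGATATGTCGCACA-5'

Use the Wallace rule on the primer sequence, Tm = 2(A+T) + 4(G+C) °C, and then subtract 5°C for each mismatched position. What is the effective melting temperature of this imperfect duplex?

36°C

Primer base counts: A=2, T=5, G=5, C=3 → A+T=7, G+C=8
Perfect-match Tm = 2(7) + 4(8) = 14 + 32 = 46°C
Mismatches (positions where the bases are not complementary): 2 (at positions 3, 7)
Effective Tm = 46 − 2×5 = 46 − 10 = 36°C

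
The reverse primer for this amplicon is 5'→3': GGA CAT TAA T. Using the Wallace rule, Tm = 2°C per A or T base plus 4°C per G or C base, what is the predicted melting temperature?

26°C

Base counts: A=4, C=1, G=2, T=3
So N_AT = 7 and N_GC = 3.
Tm = 2(7) + 4(3) = 14 + 12 = 26°C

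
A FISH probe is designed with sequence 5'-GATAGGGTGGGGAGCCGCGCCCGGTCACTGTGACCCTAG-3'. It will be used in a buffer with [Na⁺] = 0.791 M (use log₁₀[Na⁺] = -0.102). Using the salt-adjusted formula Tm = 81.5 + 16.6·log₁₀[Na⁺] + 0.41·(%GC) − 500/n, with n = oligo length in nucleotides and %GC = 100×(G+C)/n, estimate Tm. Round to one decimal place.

95.4°C

Length n = 39. Base counts: T=6, A=6, C=11, G=16
G+C = 27, so %GC = 27/39 × 100 = 69.231%
Salt term: 16.6 × (-0.102) = -1.693
GC term: 0.41 × 69.231 = 28.385; length term: −500/39 = −12.821
Tm = 81.5 + (-1.693) + 28.385 − 12.821 = 95.371 → 95.4°C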